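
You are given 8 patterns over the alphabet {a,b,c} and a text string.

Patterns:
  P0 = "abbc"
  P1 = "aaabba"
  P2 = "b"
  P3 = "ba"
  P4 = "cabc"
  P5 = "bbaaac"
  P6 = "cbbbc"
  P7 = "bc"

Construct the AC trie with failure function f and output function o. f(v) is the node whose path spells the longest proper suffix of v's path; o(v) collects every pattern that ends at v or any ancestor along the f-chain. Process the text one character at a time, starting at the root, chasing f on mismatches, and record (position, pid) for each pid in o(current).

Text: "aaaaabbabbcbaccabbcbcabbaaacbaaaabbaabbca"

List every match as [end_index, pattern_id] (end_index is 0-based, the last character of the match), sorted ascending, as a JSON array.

Build automaton:
Trie (insert patterns):
  0='ε' goto a→1 b→10 c→12
  1='a' goto a→5 b→2
  2='ab' goto b→3
  3='abb' goto c→4
  4='abbc' goto ·  ←P0
  5='aa' goto a→6
  6='aaa' goto b→7
  7='aaab' goto b→8
  8='aaabb' goto a→9
  9='aaabba' goto ·  ←P1
  10='b' goto a→11 b→16 c→25  ←P2
  11='ba' goto ·  ←P3
  12='c' goto a→13 b→21
  13='ca' goto b→14
  14='cab' goto c→15
  15='cabc' goto ·  ←P4
  16='bb' goto a→17
  17='bba' goto a→18
  18='bbaa' goto a→19
  19='bbaaa' goto c→20
  20='bbaaac' goto ·  ←P5
  21='cb' goto b→22
  22='cbb' goto b→23
  23='cbbb' goto c→24
  24='cbbbc' goto ·  ←P6
  25='bc' goto ·  ←P7

Failure links (BFS by depth):
  fail(1) 'a': from fail(0)=0 chase 'a': 0 ⇒ 0;  out=∅∪out(0)=∅
  fail(10) 'b': from fail(0)=0 chase 'b': 0 ⇒ 0;  out={2}∪out(0)={2}
  fail(12) 'c': from fail(0)=0 chase 'c': 0 ⇒ 0;  out=∅∪out(0)=∅
  fail(2) 'ab': from fail(1)=0 chase 'b': 0 ⇒ 10;  out=∅∪out(10)={2}
  fail(5) 'aa': from fail(1)=0 chase 'a': 0 ⇒ 1;  out=∅∪out(1)=∅
  fail(11) 'ba': from fail(10)=0 chase 'a': 0 ⇒ 1;  out={3}∪out(1)={3}
  fail(13) 'ca': from fail(12)=0 chase 'a': 0 ⇒ 1;  out=∅∪out(1)=∅
  fail(16) 'bb': from fail(10)=0 chase 'b': 0 ⇒ 10;  out=∅∪out(10)={2}
  fail(21) 'cb': from fail(12)=0 chase 'b': 0 ⇒ 10;  out=∅∪out(10)={2}
  fail(25) 'bc': from fail(10)=0 chase 'c': 0 ⇒ 12;  out={7}∪out(12)={7}
  fail(3) 'abb': from fail(2)=10 chase 'b': 10 ⇒ 16;  out=∅∪out(16)={2}
  fail(6) 'aaa': from fail(5)=1 chase 'a': 1 ⇒ 5;  out=∅∪out(5)=∅
  fail(14) 'cab': from fail(13)=1 chase 'b': 1 ⇒ 2;  out=∅∪out(2)={2}
  fail(17) 'bba': from fail(16)=10 chase 'a': 10 ⇒ 11;  out=∅∪out(11)={3}
  fail(22) 'cbb': from fail(21)=10 chase 'b': 10 ⇒ 16;  out=∅∪out(16)={2}
  fail(4) 'abbc': from fail(3)=16 chase 'c': 16→10 ⇒ 25;  out={0}∪out(25)={0,7}
  fail(7) 'aaab': from fail(6)=5 chase 'b': 5→1 ⇒ 2;  out=∅∪out(2)={2}
  fail(15) 'cabc': from fail(14)=2 chase 'c': 2→10 ⇒ 25;  out={4}∪out(25)={4,7}
  fail(18) 'bbaa': from fail(17)=11 chase 'a': 11→1 ⇒ 5;  out=∅∪out(5)=∅
  fail(23) 'cbbb': from fail(22)=16 chase 'b': 16→10 ⇒ 16;  out=∅∪out(16)={2}
  fail(8) 'aaabb': from fail(7)=2 chase 'b': 2 ⇒ 3;  out=∅∪out(3)={2}
  fail(19) 'bbaaa': from fail(18)=5 chase 'a': 5 ⇒ 6;  out=∅∪out(6)=∅
  fail(24) 'cbbbc': from fail(23)=16 chase 'c': 16→10 ⇒ 25;  out={6}∪out(25)={6,7}
  fail(9) 'aaabba': from fail(8)=3 chase 'a': 3→16 ⇒ 17;  out={1}∪out(17)={1,3}
  fail(20) 'bbaaac': from fail(19)=6 chase 'c': 6→5→1→0 ⇒ 12;  out={5}∪out(12)={5}

Scan:
i=0 'a': node 0→1
i=1 'a': node 1→5
i=2 'a': node 5→6
i=3 'a': node 6→6 ·f
i=4 'a': node 6→6 ·f
i=5 'b': node 6→7  → match P2@[5:5]
i=6 'b': node 7→8  → match P2@[6:6]
i=7 'a': node 8→9  → match P1@[2:7],P3@[6:7]
i=8 'b': node 9→2 ·f  → match P2@[8:8]
i=9 'b': node 2→3  → match P2@[9:9]
i=10 'c': node 3→4  → match P0@[7:10],P7@[9:10]
i=11 'b': node 4→21 ·f  → match P2@[11:11]
i=12 'a': node 21→11 ·f  → match P3@[11:12]
i=13 'c': node 11→12 ·f
i=14 'c': node 12→12 ·f
i=15 'a': node 12→13
i=16 'b': node 13→14  → match P2@[16:16]
i=17 'b': node 14→3 ·f  → match P2@[17:17]
i=18 'c': node 3→4  → match P0@[15:18],P7@[17:18]
i=19 'b': node 4→21 ·f  → match P2@[19:19]
i=20 'c': node 21→25 ·f  → match P7@[19:20]
i=21 'a': node 25→13 ·f
i=22 'b': node 13→14  → match P2@[22:22]
i=23 'b': node 14→3 ·f  → match P2@[23:23]
i=24 'a': node 3→17 ·f  → match P3@[23:24]
i=25 'a': node 17→18
i=26 'a': node 18→19
i=27 'c': node 19→20  → match P5@[22:27]
i=28 'b': node 20→21 ·f  → match P2@[28:28]
i=29 'a': node 21→11 ·f  → match P3@[28:29]
i=30 'a': node 11→5 ·f
i=31 'a': node 5→6
i=32 'a': node 6→6 ·f
i=33 'b': node 6→7  → match P2@[33:33]
i=34 'b': node 7→8  → match P2@[34:34]
i=35 'a': node 8→9  → match P1@[30:35],P3@[34:35]
i=36 'a': node 9→18 ·f
i=37 'b': node 18→2 ·f  → match P2@[37:37]
i=38 'b': node 2→3  → match P2@[38:38]
i=39 'c': node 3→4  → match P0@[36:39],P7@[38:39]
i=40 'a': node 4→13 ·f

Matches: [[5,2],[6,2],[7,1],[7,3],[8,2],[9,2],[10,0],[10,7],[11,2],[12,3],[16,2],[17,2],[18,0],[18,7],[19,2],[20,7],[22,2],[23,2],[24,3],[27,5],[28,2],[29,3],[33,2],[34,2],[35,1],[35,3],[37,2],[38,2],[39,0],[39,7]]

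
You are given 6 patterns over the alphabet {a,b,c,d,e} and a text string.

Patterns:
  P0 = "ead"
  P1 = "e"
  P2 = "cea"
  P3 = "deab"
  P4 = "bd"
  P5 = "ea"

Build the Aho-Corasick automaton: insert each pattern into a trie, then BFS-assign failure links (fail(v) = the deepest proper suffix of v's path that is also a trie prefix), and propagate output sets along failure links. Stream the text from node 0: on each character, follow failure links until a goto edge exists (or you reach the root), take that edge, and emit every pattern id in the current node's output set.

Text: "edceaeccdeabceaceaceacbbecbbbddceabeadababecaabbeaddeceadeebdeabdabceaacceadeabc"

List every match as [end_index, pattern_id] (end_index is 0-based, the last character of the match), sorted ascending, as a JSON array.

Construct AC machine:
Trie (insert patterns):
  0='ε' goto b→11 c→4 d→7 e→1
  1='e' goto a→2  ←P1
  2='ea' goto d→3  ←P5
  3='ead' goto ·  ←P0
  4='c' goto e→5
  5='ce' goto a→6
  6='cea' goto ·  ←P2
  7='d' goto e→8
  8='de' goto a→9
  9='dea' goto b→10
  10='deab' goto ·  ←P3
  11='b' goto d→12
  12='bd' goto ·  ←P4

Failure links (BFS by depth):
  fail(1) 'e': from fail(0)=0 chase 'e': 0 ⇒ 0;  out={1}∪out(0)={1}
  fail(4) 'c': from fail(0)=0 chase 'c': 0 ⇒ 0;  out=∅∪out(0)=∅
  fail(7) 'd': from fail(0)=0 chase 'd': 0 ⇒ 0;  out=∅∪out(0)=∅
  fail(11) 'b': from fail(0)=0 chase 'b': 0 ⇒ 0;  out=∅∪out(0)=∅
  fail(2) 'ea': from fail(1)=0 chase 'a': 0 ⇒ 0;  out={5}∪out(0)={5}
  fail(5) 'ce': from fail(4)=0 chase 'e': 0 ⇒ 1;  out=∅∪out(1)={1}
  fail(8) 'de': from fail(7)=0 chase 'e': 0 ⇒ 1;  out=∅∪out(1)={1}
  fail(12) 'bd': from fail(11)=0 chase 'd': 0 ⇒ 7;  out={4}∪out(7)={4}
  fail(3) 'ead': from fail(2)=0 chase 'd': 0 ⇒ 7;  out={0}∪out(7)={0}
  fail(6) 'cea': from fail(5)=1 chase 'a': 1 ⇒ 2;  out={2}∪out(2)={2,5}
  fail(9) 'dea': from fail(8)=1 chase 'a': 1 ⇒ 2;  out=∅∪out(2)={5}
  fail(10) 'deab': from fail(9)=2 chase 'b': 2→0 ⇒ 11;  out={3}∪out(11)={3}

Run:
pos 0 'e': at 1  → match P1@[0:0]
pos 1 'd': at 7 (fail-walked)
pos 2 'c': at 4 (fail-walked)
pos 3 'e': at 5  → match P1@[3:3]
pos 4 'a': at 6  → match P2@[2:4],P5@[3:4]
pos 5 'e': at 1 (fail-walked)  → match P1@[5:5]
pos 6 'c': at 4 (fail-walked)
pos 7 'c': at 4 (fail-walked)
pos 8 'd': at 7 (fail-walked)
pos 9 'e': at 8  → match P1@[9:9]
pos 10 'a': at 9  → match P5@[9:10]
pos 11 'b': at 10  → match P3@[8:11]
pos 12 'c': at 4 (fail-walked)
pos 13 'e': at 5  → match P1@[13:13]
pos 14 'a': at 6  → match P2@[12:14],P5@[13:14]
pos 15 'c': at 4 (fail-walked)
pos 16 'e': at 5  → match P1@[16:16]
pos 17 'a': at 6  → match P2@[15:17],P5@[16:17]
pos 18 'c': at 4 (fail-walked)
pos 19 'e': at 5  → match P1@[19:19]
pos 20 'a': at 6  → match P2@[18:20],P5@[19:20]
pos 21 'c': at 4 (fail-walked)
pos 22 'b': at 11 (fail-walked)
pos 23 'b': at 11 (fail-walked)
pos 24 'e': at 1 (fail-walked)  → match P1@[24:24]
pos 25 'c': at 4 (fail-walked)
pos 26 'b': at 11 (fail-walked)
pos 27 'b': at 11 (fail-walked)
pos 28 'b': at 11 (fail-walked)
pos 29 'd': at 12  → match P4@[28:29]
pos 30 'd': at 7 (fail-walked)
pos 31 'c': at 4 (fail-walked)
pos 32 'e': at 5  → match P1@[32:32]
pos 33 'a': at 6  → match P2@[31:33],P5@[32:33]
pos 34 'b': at 11 (fail-walked)
pos 35 'e': at 1 (fail-walked)  → match P1@[35:35]
pos 36 'a': at 2  → match P5@[35:36]
pos 37 'd': at 3  → match P0@[35:37]
pos 38 'a': at 0 (fail-walked)
pos 39 'b': at 11
pos 40 'a': at 0 (fail-walked)
pos 41 'b': at 11
pos 42 'e': at 1 (fail-walked)  → match P1@[42:42]
pos 43 'c': at 4 (fail-walked)
pos 44 'a': at 0 (fail-walked)
pos 45 'a': at 0
pos 46 'b': at 11
pos 47 'b': at 11 (fail-walked)
pos 48 'e': at 1 (fail-walked)  → match P1@[48:48]
pos 49 'a': at 2  → match P5@[48:49]
pos 50 'd': at 3  → match P0@[48:50]
pos 51 'd': at 7 (fail-walked)
pos 52 'e': at 8  → match P1@[52:52]
pos 53 'c': at 4 (fail-walked)
pos 54 'e': at 5  → match P1@[54:54]
pos 55 'a': at 6  → match P2@[53:55],P5@[54:55]
pos 56 'd': at 3 (fail-walked)  → match P0@[54:56]
pos 57 'e': at 8 (fail-walked)  → match P1@[57:57]
pos 58 'e': at 1 (fail-walked)  → match P1@[58:58]
pos 59 'b': at 11 (fail-walked)
pos 60 'd': at 12  → match P4@[59:60]
pos 61 'e': at 8 (fail-walked)  → match P1@[61:61]
pos 62 'a': at 9  → match P5@[61:62]
pos 63 'b': at 10  → match P3@[60:63]
pos 64 'd': at 12 (fail-walked)  → match P4@[63:64]
pos 65 'a': at 0 (fail-walked)
pos 66 'b': at 11
pos 67 'c': at 4 (fail-walked)
pos 68 'e': at 5  → match P1@[68:68]
pos 69 'a': at 6  → match P2@[67:69],P5@[68:69]
pos 70 'a': at 0 (fail-walked)
pos 71 'c': at 4
pos 72 'c': at 4 (fail-walked)
pos 73 'e': at 5  → match P1@[73:73]
pos 74 'a': at 6  → match P2@[72:74],P5@[73:74]
pos 75 'd': at 3 (fail-walked)  → match P0@[73:75]
pos 76 'e': at 8 (fail-walked)  → match P1@[76:76]
pos 77 'a': at 9  → match P5@[76:77]
pos 78 'b': at 10  → match P3@[75:78]
pos 79 'c': at 4 (fail-walked)

Matches: [[0,1],[3,1],[4,2],[4,5],[5,1],[9,1],[10,5],[11,3],[13,1],[14,2],[14,5],[16,1],[17,2],[17,5],[19,1],[20,2],[20,5],[24,1],[29,4],[32,1],[33,2],[33,5],[35,1],[36,5],[37,0],[42,1],[48,1],[49,5],[50,0],[52,1],[54,1],[55,2],[55,5],[56,0],[57,1],[58,1],[60,4],[61,1],[62,5],[63,3],[64,4],[68,1],[69,2],[69,5],[73,1],[74,2],[74,5],[75,0],[76,1],[77,5],[78,3]]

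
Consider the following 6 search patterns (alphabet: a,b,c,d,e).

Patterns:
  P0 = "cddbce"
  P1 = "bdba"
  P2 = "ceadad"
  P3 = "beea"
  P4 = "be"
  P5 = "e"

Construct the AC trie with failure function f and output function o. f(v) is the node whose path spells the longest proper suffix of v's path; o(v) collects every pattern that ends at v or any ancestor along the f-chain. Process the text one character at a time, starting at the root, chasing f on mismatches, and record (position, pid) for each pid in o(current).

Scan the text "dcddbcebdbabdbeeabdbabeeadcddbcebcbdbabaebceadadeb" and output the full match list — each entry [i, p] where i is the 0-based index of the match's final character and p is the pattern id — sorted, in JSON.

Build:
Trie nodes:
  n0 'ε': b→7 c→1 e→19
  n1 'c': d→2 e→11
  n2 'cd': d→3
  n3 'cdd': b→4
  n4 'cddb': c→5
  n5 'cddbc': e→6
  n6 'cddbce': ·  [P0 ends]
  n7 'b': d→8 e→16
  n8 'bd': b→9
  n9 'bdb': a→10
  n10 'bdba': ·  [P1 ends]
  n11 'ce': a→12
  n12 'cea': d→13
  n13 'cead': a→14
  n14 'ceada': d→15
  n15 'ceadad': ·  [P2 ends]
  n16 'be': e→17  [P4 ends]
  n17 'bee': a→18
  n18 'beea': ·  [P3 ends]
  n19 'e': ·  [P5 ends]

BFS fail/out derivation:
  fail(1) 'c': from fail(0)=0 chase 'c': 0 ⇒ 0;  out=∅∪out(0)=∅
  fail(7) 'b': from fail(0)=0 chase 'b': 0 ⇒ 0;  out=∅∪out(0)=∅
  fail(19) 'e': from fail(0)=0 chase 'e': 0 ⇒ 0;  out={5}∪out(0)={5}
  fail(2) 'cd': from fail(1)=0 chase 'd': 0 ⇒ 0;  out=∅∪out(0)=∅
  fail(8) 'bd': from fail(7)=0 chase 'd': 0 ⇒ 0;  out=∅∪out(0)=∅
  fail(11) 'ce': from fail(1)=0 chase 'e': 0 ⇒ 19;  out=∅∪out(19)={5}
  fail(16) 'be': from fail(7)=0 chase 'e': 0 ⇒ 19;  out={4}∪out(19)={4,5}
  fail(3) 'cdd': from fail(2)=0 chase 'd': 0 ⇒ 0;  out=∅∪out(0)=∅
  fail(9) 'bdb': from fail(8)=0 chase 'b': 0 ⇒ 7;  out=∅∪out(7)=∅
  fail(12) 'cea': from fail(11)=19 chase 'a': 19→0 ⇒ 0;  out=∅∪out(0)=∅
  fail(17) 'bee': from fail(16)=19 chase 'e': 19→0 ⇒ 19;  out=∅∪out(19)={5}
  fail(4) 'cddb': from fail(3)=0 chase 'b': 0 ⇒ 7;  out=∅∪out(7)=∅
  fail(10) 'bdba': from fail(9)=7 chase 'a': 7→0 ⇒ 0;  out={1}∪out(0)={1}
  fail(13) 'cead': from fail(12)=0 chase 'd': 0 ⇒ 0;  out=∅∪out(0)=∅
  fail(18) 'beea': from fail(17)=19 chase 'a': 19→0 ⇒ 0;  out={3}∪out(0)={3}
  fail(5) 'cddbc': from fail(4)=7 chase 'c': 7→0 ⇒ 1;  out=∅∪out(1)=∅
  fail(14) 'ceada': from fail(13)=0 chase 'a': 0 ⇒ 0;  out=∅∪out(0)=∅
  fail(6) 'cddbce': from fail(5)=1 chase 'e': 1 ⇒ 11;  out={0}∪out(11)={0,5}
  fail(15) 'ceadad': from fail(14)=0 chase 'd': 0 ⇒ 0;  out={2}∪out(0)={2}

Run:
i=0 'd': node 0→0
i=1 'c': node 0→1
i=2 'd': node 1→2
i=3 'd': node 2→3
i=4 'b': node 3→4
i=5 'c': node 4→5
i=6 'e': node 5→6  emit P0@[1:6],P5@[6:6]
i=7 'b': node 6→7 (fail-walked)
i=8 'd': node 7→8
i=9 'b': node 8→9
i=10 'a': node 9→10  emit P1@[7:10]
i=11 'b': node 10→7 (fail-walked)
i=12 'd': node 7→8
i=13 'b': node 8→9
i=14 'e': node 9→16 (fail-walked)  emit P4@[13:14],P5@[14:14]
i=15 'e': node 16→17  emit P5@[15:15]
i=16 'a': node 17→18  emit P3@[13:16]
i=17 'b': node 18→7 (fail-walked)
i=18 'd': node 7→8
i=19 'b': node 8→9
i=20 'a': node 9→10  emit P1@[17:20]
i=21 'b': node 10→7 (fail-walked)
i=22 'e': node 7→16  emit P4@[21:22],P5@[22:22]
i=23 'e': node 16→17  emit P5@[23:23]
i=24 'a': node 17→18  emit P3@[21:24]
i=25 'd': node 18→0 (fail-walked)
i=26 'c': node 0→1
i=27 'd': node 1→2
i=28 'd': node 2→3
i=29 'b': node 3→4
i=30 'c': node 4→5
i=31 'e': node 5→6  emit P0@[26:31],P5@[31:31]
i=32 'b': node 6→7 (fail-walked)
i=33 'c': node 7→1 (fail-walked)
i=34 'b': node 1→7 (fail-walked)
i=35 'd': node 7→8
i=36 'b': node 8→9
i=37 'a': node 9→10  emit P1@[34:37]
i=38 'b': node 10→7 (fail-walked)
i=39 'a': node 7→0 (fail-walked)
i=40 'e': node 0→19  emit P5@[40:40]
i=41 'b': node 19→7 (fail-walked)
i=42 'c': node 7→1 (fail-walked)
i=43 'e': node 1→11  emit P5@[43:43]
i=44 'a': node 11→12
i=45 'd': node 12→13
i=46 'a': node 13→14
i=47 'd': node 14→15  emit P2@[42:47]
i=48 'e': node 15→19 (fail-walked)  emit P5@[48:48]
i=49 'b': node 19→7 (fail-walked)

All matches (sorted): [[6,0],[6,5],[10,1],[14,4],[14,5],[15,5],[16,3],[20,1],[22,4],[22,5],[23,5],[24,3],[31,0],[31,5],[37,1],[40,5],[43,5],[47,2],[48,5]]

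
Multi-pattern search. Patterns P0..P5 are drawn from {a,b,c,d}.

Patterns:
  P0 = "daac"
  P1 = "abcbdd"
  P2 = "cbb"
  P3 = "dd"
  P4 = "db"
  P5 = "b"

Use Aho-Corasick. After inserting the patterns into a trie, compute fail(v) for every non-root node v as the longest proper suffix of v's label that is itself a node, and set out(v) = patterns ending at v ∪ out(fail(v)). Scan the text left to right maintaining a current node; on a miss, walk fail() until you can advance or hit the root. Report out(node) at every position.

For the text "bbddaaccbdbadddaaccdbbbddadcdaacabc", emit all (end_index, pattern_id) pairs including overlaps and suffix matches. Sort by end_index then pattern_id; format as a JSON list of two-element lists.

Construct AC machine:
Trie nodes:
  n0 'ε': a→5 b→16 c→11 d→1
  n1 'd': a→2 b→15 d→14
  n2 'da': a→3
  n3 'daa': c→4
  n4 'daac': ·  ←P0
  n5 'a': b→6
  n6 'ab': c→7
  n7 'abc': b→8
  n8 'abcb': d→9
  n9 'abcbd': d→10
  n10 'abcbdd': ·  ←P1
  n11 'c': b→12
  n12 'cb': b→13
  n13 'cbb': ·  ←P2
  n14 'dd': ·  ←P3
  n15 'db': ·  ←P4
  n16 'b': ·  ←P5

BFS fail/out derivation:
  n1('d'): parent n0 fail=0; on 'd' 0 → fail=0;  out ∅∪∅=∅
  n5('a'): parent n0 fail=0; on 'a' 0 → fail=0;  out ∅∪∅=∅
  n11('c'): parent n0 fail=0; on 'c' 0 → fail=0;  out ∅∪∅=∅
  n16('b'): parent n0 fail=0; on 'b' 0 → fail=0;  out {5}∪∅={5}
  n2('da'): parent n1 fail=0; on 'a' 0 → fail=5;  out ∅∪∅=∅
  n6('ab'): parent n5 fail=0; on 'b' 0 → fail=16;  out ∅∪{5}={5}
  n12('cb'): parent n11 fail=0; on 'b' 0 → fail=16;  out ∅∪{5}={5}
  n14('dd'): parent n1 fail=0; on 'd' 0 → fail=1;  out {3}∪∅={3}
  n15('db'): parent n1 fail=0; on 'b' 0 → fail=16;  out {4}∪{5}={4,5}
  n3('daa'): parent n2 fail=5; on 'a' 5→0 → fail=5;  out ∅∪∅=∅
  n7('abc'): parent n6 fail=16; on 'c' 16→0 → fail=11;  out ∅∪∅=∅
  n13('cbb'): parent n12 fail=16; on 'b' 16→0 → fail=16;  out {2}∪{5}={2,5}
  n4('daac'): parent n3 fail=5; on 'c' 5→0 → fail=11;  out {0}∪∅={0}
  n8('abcb'): parent n7 fail=11; on 'b' 11 → fail=12;  out ∅∪{5}={5}
  n9('abcbd'): parent n8 fail=12; on 'd' 12→16→0 → fail=1;  out ∅∪∅=∅
  n10('abcbdd'): parent n9 fail=1; on 'd' 1 → fail=14;  out {1}∪{3}={1,3}

Text stream:
[0] read 'b'  n0⇒n16  ** P5@[0:0]
[1] read 'b'  n16⇒n16 (fail-walked)  ** P5@[1:1]
[2] read 'd'  n16⇒n1 (fail-walked)
[3] read 'd'  n1⇒n14  ** P3@[2:3]
[4] read 'a'  n14⇒n2 (fail-walked)
[5] read 'a'  n2⇒n3
[6] read 'c'  n3⇒n4  ** P0@[3:6]
[7] read 'c'  n4⇒n11 (fail-walked)
[8] read 'b'  n11⇒n12  ** P5@[8:8]
[9] read 'd'  n12⇒n1 (fail-walked)
[10] read 'b'  n1⇒n15  ** P4@[9:10],P5@[10:10]
[11] read 'a'  n15⇒n5 (fail-walked)
[12] read 'd'  n5⇒n1 (fail-walked)
[13] read 'd'  n1⇒n14  ** P3@[12:13]
[14] read 'd'  n14⇒n14 (fail-walked)  ** P3@[13:14]
[15] read 'a'  n14⇒n2 (fail-walked)
[16] read 'a'  n2⇒n3
[17] read 'c'  n3⇒n4  ** P0@[14:17]
[18] read 'c'  n4⇒n11 (fail-walked)
[19] read 'd'  n11⇒n1 (fail-walked)
[20] read 'b'  n1⇒n15  ** P4@[19:20],P5@[20:20]
[21] read 'b'  n15⇒n16 (fail-walked)  ** P5@[21:21]
[22] read 'b'  n16⇒n16 (fail-walked)  ** P5@[22:22]
[23] read 'd'  n16⇒n1 (fail-walked)
[24] read 'd'  n1⇒n14  ** P3@[23:24]
[25] read 'a'  n14⇒n2 (fail-walked)
[26] read 'd'  n2⇒n1 (fail-walked)
[27] read 'c'  n1⇒n11 (fail-walked)
[28] read 'd'  n11⇒n1 (fail-walked)
[29] read 'a'  n1⇒n2
[30] read 'a'  n2⇒n3
[31] read 'c'  n3⇒n4  ** P0@[28:31]
[32] read 'a'  n4⇒n5 (fail-walked)
[33] read 'b'  n5⇒n6  ** P5@[33:33]
[34] read 'c'  n6⇒n7

Result: [[0,5],[1,5],[3,3],[6,0],[8,5],[10,4],[10,5],[13,3],[14,3],[17,0],[20,4],[20,5],[21,5],[22,5],[24,3],[31,0],[33,5]]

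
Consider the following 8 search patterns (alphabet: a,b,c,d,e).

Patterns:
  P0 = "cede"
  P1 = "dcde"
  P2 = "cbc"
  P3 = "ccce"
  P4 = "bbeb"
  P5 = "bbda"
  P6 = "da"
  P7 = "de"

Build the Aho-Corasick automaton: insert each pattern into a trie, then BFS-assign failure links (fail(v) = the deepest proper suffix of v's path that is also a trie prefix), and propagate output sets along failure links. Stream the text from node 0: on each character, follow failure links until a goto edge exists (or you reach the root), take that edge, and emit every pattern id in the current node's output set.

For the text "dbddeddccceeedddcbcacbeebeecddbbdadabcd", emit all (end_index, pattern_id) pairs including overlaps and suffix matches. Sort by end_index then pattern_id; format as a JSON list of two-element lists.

Build:
Trie (insert patterns):
  0='ε' goto b→14 c→1 d→5
  1='c' goto b→9 c→11 e→2
  2='ce' goto d→3
  3='ced' goto e→4
  4='cede' goto ·  ←P0
  5='d' goto a→20 c→6 e→21
  6='dc' goto d→7
  7='dcd' goto e→8
  8='dcde' goto ·  ←P1
  9='cb' goto c→10
  10='cbc' goto ·  ←P2
  11='cc' goto c→12
  12='ccc' goto e→13
  13='ccce' goto ·  ←P3
  14='b' goto b→15
  15='bb' goto d→18 e→16
  16='bbe' goto b→17
  17='bbeb' goto ·  ←P4
  18='bbd' goto a→19
  19='bbda' goto ·  ←P5
  20='da' goto ·  ←P6
  21='de' goto ·  ←P7

Failure links (BFS by depth):
  fail(1) 'c': from fail(0)=0 chase 'c': 0 ⇒ 0;  out=∅∪out(0)=∅
  fail(5) 'd': from fail(0)=0 chase 'd': 0 ⇒ 0;  out=∅∪out(0)=∅
  fail(14) 'b': from fail(0)=0 chase 'b': 0 ⇒ 0;  out=∅∪out(0)=∅
  fail(2) 'ce': from fail(1)=0 chase 'e': 0 ⇒ 0;  out=∅∪out(0)=∅
  fail(6) 'dc': from fail(5)=0 chase 'c': 0 ⇒ 1;  out=∅∪out(1)=∅
  fail(9) 'cb': from fail(1)=0 chase 'b': 0 ⇒ 14;  out=∅∪out(14)=∅
  fail(11) 'cc': from fail(1)=0 chase 'c': 0 ⇒ 1;  out=∅∪out(1)=∅
  fail(15) 'bb': from fail(14)=0 chase 'b': 0 ⇒ 14;  out=∅∪out(14)=∅
  fail(20) 'da': from fail(5)=0 chase 'a': 0 ⇒ 0;  out={6}∪out(0)={6}
  fail(21) 'de': from fail(5)=0 chase 'e': 0 ⇒ 0;  out={7}∪out(0)={7}
  fail(3) 'ced': from fail(2)=0 chase 'd': 0 ⇒ 5;  out=∅∪out(5)=∅
  fail(7) 'dcd': from fail(6)=1 chase 'd': 1→0 ⇒ 5;  out=∅∪out(5)=∅
  fail(10) 'cbc': from fail(9)=14 chase 'c': 14→0 ⇒ 1;  out={2}∪out(1)={2}
  fail(12) 'ccc': from fail(11)=1 chase 'c': 1 ⇒ 11;  out=∅∪out(11)=∅
  fail(16) 'bbe': from fail(15)=14 chase 'e': 14→0 ⇒ 0;  out=∅∪out(0)=∅
  fail(18) 'bbd': from fail(15)=14 chase 'd': 14→0 ⇒ 5;  out=∅∪out(5)=∅
  fail(4) 'cede': from fail(3)=5 chase 'e': 5 ⇒ 21;  out={0}∪out(21)={0,7}
  fail(8) 'dcde': from fail(7)=5 chase 'e': 5 ⇒ 21;  out={1}∪out(21)={1,7}
  fail(13) 'ccce': from fail(12)=11 chase 'e': 11→1 ⇒ 2;  out={3}∪out(2)={3}
  fail(17) 'bbeb': from fail(16)=0 chase 'b': 0 ⇒ 14;  out={4}∪out(14)={4}
  fail(19) 'bbda': from fail(18)=5 chase 'a': 5 ⇒ 20;  out={5}∪out(20)={5,6}

Run:
pos 0 'd': at 5
pos 1 'b': at 14 ·f
pos 2 'd': at 5 ·f
pos 3 'd': at 5 ·f
pos 4 'e': at 21  ** P7@[3:4]
pos 5 'd': at 5 ·f
pos 6 'd': at 5 ·f
pos 7 'c': at 6
pos 8 'c': at 11 ·f
pos 9 'c': at 12
pos 10 'e': at 13  ** P3@[7:10]
pos 11 'e': at 0 ·f
pos 12 'e': at 0
pos 13 'd': at 5
pos 14 'd': at 5 ·f
pos 15 'd': at 5 ·f
pos 16 'c': at 6
pos 17 'b': at 9 ·f
pos 18 'c': at 10  ** P2@[16:18]
pos 19 'a': at 0 ·f
pos 20 'c': at 1
pos 21 'b': at 9
pos 22 'e': at 0 ·f
pos 23 'e': at 0
pos 24 'b': at 14
pos 25 'e': at 0 ·f
pos 26 'e': at 0
pos 27 'c': at 1
pos 28 'd': at 5 ·f
pos 29 'd': at 5 ·f
pos 30 'b': at 14 ·f
pos 31 'b': at 15
pos 32 'd': at 18
pos 33 'a': at 19  ** P5@[30:33],P6@[32:33]
pos 34 'd': at 5 ·f
pos 35 'a': at 20  ** P6@[34:35]
pos 36 'b': at 14 ·f
pos 37 'c': at 1 ·f
pos 38 'd': at 5 ·f

Matches: [[4,7],[10,3],[18,2],[33,5],[33,6],[35,6]]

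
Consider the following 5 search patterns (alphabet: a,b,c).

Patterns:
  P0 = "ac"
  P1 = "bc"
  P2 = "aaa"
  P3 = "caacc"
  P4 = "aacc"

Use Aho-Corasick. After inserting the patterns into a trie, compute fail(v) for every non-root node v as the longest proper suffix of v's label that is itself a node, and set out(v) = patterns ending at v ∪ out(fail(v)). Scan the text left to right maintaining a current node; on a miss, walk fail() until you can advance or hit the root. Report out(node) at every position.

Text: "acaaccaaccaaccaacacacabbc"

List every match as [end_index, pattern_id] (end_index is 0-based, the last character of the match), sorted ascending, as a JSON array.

Build automaton:
Trie (insert patterns):
  0='ε' goto a→1 b→3 c→7
  1='a' goto a→5 c→2
  2='ac' goto ·  ←P0
  3='b' goto c→4
  4='bc' goto ·  ←P1
  5='aa' goto a→6 c→12
  6='aaa' goto ·  ←P2
  7='c' goto a→8
  8='ca' goto a→9
  9='caa' goto c→10
  10='caac' goto c→11
  11='caacc' goto ·  ←P3
  12='aac' goto c→13
  13='aacc' goto ·  ←P4

BFS fail/out derivation:
  fail(1) 'a': from fail(0)=0 chase 'a': 0 ⇒ 0;  out=∅∪out(0)=∅
  fail(3) 'b': from fail(0)=0 chase 'b': 0 ⇒ 0;  out=∅∪out(0)=∅
  fail(7) 'c': from fail(0)=0 chase 'c': 0 ⇒ 0;  out=∅∪out(0)=∅
  fail(2) 'ac': from fail(1)=0 chase 'c': 0 ⇒ 7;  out={0}∪out(7)={0}
  fail(4) 'bc': from fail(3)=0 chase 'c': 0 ⇒ 7;  out={1}∪out(7)={1}
  fail(5) 'aa': from fail(1)=0 chase 'a': 0 ⇒ 1;  out=∅∪out(1)=∅
  fail(8) 'ca': from fail(7)=0 chase 'a': 0 ⇒ 1;  out=∅∪out(1)=∅
  fail(6) 'aaa': from fail(5)=1 chase 'a': 1 ⇒ 5;  out={2}∪out(5)={2}
  fail(9) 'caa': from fail(8)=1 chase 'a': 1 ⇒ 5;  out=∅∪out(5)=∅
  fail(12) 'aac': from fail(5)=1 chase 'c': 1 ⇒ 2;  out=∅∪out(2)={0}
  fail(10) 'caac': from fail(9)=5 chase 'c': 5 ⇒ 12;  out=∅∪out(12)={0}
  fail(13) 'aacc': from fail(12)=2 chase 'c': 2→7→0 ⇒ 7;  out={4}∪out(7)={4}
  fail(11) 'caacc': from fail(10)=12 chase 'c': 12 ⇒ 13;  out={3}∪out(13)={3,4}

Scan:
pos 0 'a': at 1
pos 1 'c': at 2  → match P0@[0:1]
pos 2 'a': at 8 ·f
pos 3 'a': at 9
pos 4 'c': at 10  → match P0@[3:4]
pos 5 'c': at 11  → match P3@[1:5],P4@[2:5]
pos 6 'a': at 8 ·f
pos 7 'a': at 9
pos 8 'c': at 10  → match P0@[7:8]
pos 9 'c': at 11  → match P3@[5:9],P4@[6:9]
pos 10 'a': at 8 ·f
pos 11 'a': at 9
pos 12 'c': at 10  → match P0@[11:12]
pos 13 'c': at 11  → match P3@[9:13],P4@[10:13]
pos 14 'a': at 8 ·f
pos 15 'a': at 9
pos 16 'c': at 10  → match P0@[15:16]
pos 17 'a': at 8 ·f
pos 18 'c': at 2 ·f  → match P0@[17:18]
pos 19 'a': at 8 ·f
pos 20 'c': at 2 ·f  → match P0@[19:20]
pos 21 'a': at 8 ·f
pos 22 'b': at 3 ·f
pos 23 'b': at 3 ·f
pos 24 'c': at 4  → match P1@[23:24]

Result: [[1,0],[4,0],[5,3],[5,4],[8,0],[9,3],[9,4],[12,0],[13,3],[13,4],[16,0],[18,0],[20,0],[24,1]]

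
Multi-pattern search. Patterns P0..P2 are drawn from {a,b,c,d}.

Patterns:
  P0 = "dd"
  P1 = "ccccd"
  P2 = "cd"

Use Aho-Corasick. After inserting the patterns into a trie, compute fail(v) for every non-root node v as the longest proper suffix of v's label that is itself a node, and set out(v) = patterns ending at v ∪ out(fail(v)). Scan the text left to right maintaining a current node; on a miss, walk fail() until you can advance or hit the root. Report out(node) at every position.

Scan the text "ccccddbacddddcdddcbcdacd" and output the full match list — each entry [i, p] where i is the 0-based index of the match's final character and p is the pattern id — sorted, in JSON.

Construct AC machine:
Trie nodes:
  0='ε' goto c→3 d→1
  1='d' goto d→2
  2='dd' goto ·  ←P0
  3='c' goto c→4 d→8
  4='cc' goto c→5
  5='ccc' goto c→6
  6='cccc' goto d→7
  7='ccccd' goto ·  ←P1
  8='cd' goto ·  ←P2

Failure links (BFS by depth):
  n1('d'): parent n0 fail=0; on 'd' 0 → fail=0;  out ∅∪∅=∅
  n3('c'): parent n0 fail=0; on 'c' 0 → fail=0;  out ∅∪∅=∅
  n2('dd'): parent n1 fail=0; on 'd' 0 → fail=1;  out {0}∪∅={0}
  n4('cc'): parent n3 fail=0; on 'c' 0 → fail=3;  out ∅∪∅=∅
  n8('cd'): parent n3 fail=0; on 'd' 0 → fail=1;  out {2}∪∅={2}
  n5('ccc'): parent n4 fail=3; on 'c' 3 → fail=4;  out ∅∪∅=∅
  n6('cccc'): parent n5 fail=4; on 'c' 4 → fail=5;  out ∅∪∅=∅
  n7('ccccd'): parent n6 fail=5; on 'd' 5→4→3 → fail=8;  out {1}∪{2}={1,2}

Run:
i=0 'c': node 0→3
i=1 'c': node 3→4
i=2 'c': node 4→5
i=3 'c': node 5→6
i=4 'd': node 6→7  ** P1@[0:4],P2@[3:4]
i=5 'd': node 7→2 (fail-walked)  ** P0@[4:5]
i=6 'b': node 2→0 (fail-walked)
i=7 'a': node 0→0
i=8 'c': node 0→3
i=9 'd': node 3→8  ** P2@[8:9]
i=10 'd': node 8→2 (fail-walked)  ** P0@[9:10]
i=11 'd': node 2→2 (fail-walked)  ** P0@[10:11]
i=12 'd': node 2→2 (fail-walked)  ** P0@[11:12]
i=13 'c': node 2→3 (fail-walked)
i=14 'd': node 3→8  ** P2@[13:14]
i=15 'd': node 8→2 (fail-walked)  ** P0@[14:15]
i=16 'd': node 2→2 (fail-walked)  ** P0@[15:16]
i=17 'c': node 2→3 (fail-walked)
i=18 'b': node 3→0 (fail-walked)
i=19 'c': node 0→3
i=20 'd': node 3→8  ** P2@[19:20]
i=21 'a': node 8→0 (fail-walked)
i=22 'c': node 0→3
i=23 'd': node 3→8  ** P2@[22:23]

Result: [[4,1],[4,2],[5,0],[9,2],[10,0],[11,0],[12,0],[14,2],[15,0],[16,0],[20,2],[23,2]]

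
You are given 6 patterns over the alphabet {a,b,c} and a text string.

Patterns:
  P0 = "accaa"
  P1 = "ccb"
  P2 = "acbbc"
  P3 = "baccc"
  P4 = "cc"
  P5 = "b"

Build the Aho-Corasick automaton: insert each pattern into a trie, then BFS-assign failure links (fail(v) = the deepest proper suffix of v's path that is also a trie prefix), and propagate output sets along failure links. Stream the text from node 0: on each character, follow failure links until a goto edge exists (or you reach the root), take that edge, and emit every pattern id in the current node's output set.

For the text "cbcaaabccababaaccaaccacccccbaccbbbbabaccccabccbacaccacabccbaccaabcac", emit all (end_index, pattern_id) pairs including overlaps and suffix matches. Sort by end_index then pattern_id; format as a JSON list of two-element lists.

Build:
Trie nodes:
  0='ε' goto a→1 b→12 c→6
  1='a' goto c→2
  2='ac' goto b→9 c→3
  3='acc' goto a→4
  4='acca' goto a→5
  5='accaa' goto ·  ←P0
  6='c' goto c→7
  7='cc' goto b→8  ←P4
  8='ccb' goto ·  ←P1
  9='acb' goto b→10
  10='acbb' goto c→11
  11='acbbc' goto ·  ←P2
  12='b' goto a→13  ←P5
  13='ba' goto c→14
  14='bac' goto c→15
  15='bacc' goto c→16
  16='baccc' goto ·  ←P3

Failure links (BFS by depth):
  fail(1) 'a': from fail(0)=0 chase 'a': 0 ⇒ 0;  out=∅∪out(0)=∅
  fail(6) 'c': from fail(0)=0 chase 'c': 0 ⇒ 0;  out=∅∪out(0)=∅
  fail(12) 'b': from fail(0)=0 chase 'b': 0 ⇒ 0;  out={5}∪out(0)={5}
  fail(2) 'ac': from fail(1)=0 chase 'c': 0 ⇒ 6;  out=∅∪out(6)=∅
  fail(7) 'cc': from fail(6)=0 chase 'c': 0 ⇒ 6;  out={4}∪out(6)={4}
  fail(13) 'ba': from fail(12)=0 chase 'a': 0 ⇒ 1;  out=∅∪out(1)=∅
  fail(3) 'acc': from fail(2)=6 chase 'c': 6 ⇒ 7;  out=∅∪out(7)={4}
  fail(8) 'ccb': from fail(7)=6 chase 'b': 6→0 ⇒ 12;  out={1}∪out(12)={1,5}
  fail(9) 'acb': from fail(2)=6 chase 'b': 6→0 ⇒ 12;  out=∅∪out(12)={5}
  fail(14) 'bac': from fail(13)=1 chase 'c': 1 ⇒ 2;  out=∅∪out(2)=∅
  fail(4) 'acca': from fail(3)=7 chase 'a': 7→6→0 ⇒ 1;  out=∅∪out(1)=∅
  fail(10) 'acbb': from fail(9)=12 chase 'b': 12→0 ⇒ 12;  out=∅∪out(12)={5}
  fail(15) 'bacc': from fail(14)=2 chase 'c': 2 ⇒ 3;  out=∅∪out(3)={4}
  fail(5) 'accaa': from fail(4)=1 chase 'a': 1→0 ⇒ 1;  out={0}∪out(1)={0}
  fail(11) 'acbbc': from fail(10)=12 chase 'c': 12→0 ⇒ 6;  out={2}∪out(6)={2}
  fail(16) 'baccc': from fail(15)=3 chase 'c': 3→7→6 ⇒ 7;  out={3}∪out(7)={3,4}

Run:
i=0 'c': node 0→6
i=1 'b': node 6→12 ·f  ** P5@[1:1]
i=2 'c': node 12→6 ·f
i=3 'a': node 6→1 ·f
i=4 'a': node 1→1 ·f
i=5 'a': node 1→1 ·f
i=6 'b': node 1→12 ·f  ** P5@[6:6]
i=7 'c': node 12→6 ·f
i=8 'c': node 6→7  ** P4@[7:8]
i=9 'a': node 7→1 ·f
i=10 'b': node 1→12 ·f  ** P5@[10:10]
i=11 'a': node 12→13
i=12 'b': node 13→12 ·f  ** P5@[12:12]
i=13 'a': node 12→13
i=14 'a': node 13→1 ·f
i=15 'c': node 1→2
i=16 'c': node 2→3  ** P4@[15:16]
i=17 'a': node 3→4
i=18 'a': node 4→5  ** P0@[14:18]
i=19 'c': node 5→2 ·f
i=20 'c': node 2→3  ** P4@[19:20]
i=21 'a': node 3→4
i=22 'c': node 4→2 ·f
i=23 'c': node 2→3  ** P4@[22:23]
i=24 'c': node 3→7 ·f  ** P4@[23:24]
i=25 'c': node 7→7 ·f  ** P4@[24:25]
i=26 'c': node 7→7 ·f  ** P4@[25:26]
i=27 'b': node 7→8  ** P1@[25:27],P5@[27:27]
i=28 'a': node 8→13 ·f
i=29 'c': node 13→14
i=30 'c': node 14→15  ** P4@[29:30]
i=31 'b': node 15→8 ·f  ** P1@[29:31],P5@[31:31]
i=32 'b': node 8→12 ·f  ** P5@[32:32]
i=33 'b': node 12→12 ·f  ** P5@[33:33]
i=34 'b': node 12→12 ·f  ** P5@[34:34]
i=35 'a': node 12→13
i=36 'b': node 13→12 ·f  ** P5@[36:36]
i=37 'a': node 12→13
i=38 'c': node 13→14
i=39 'c': node 14→15  ** P4@[38:39]
i=40 'c': node 15→16  ** P3@[36:40],P4@[39:40]
i=41 'c': node 16→7 ·f  ** P4@[40:41]
i=42 'a': node 7→1 ·f
i=43 'b': node 1→12 ·f  ** P5@[43:43]
i=44 'c': node 12→6 ·f
i=45 'c': node 6→7  ** P4@[44:45]
i=46 'b': node 7→8  ** P1@[44:46],P5@[46:46]
i=47 'a': node 8→13 ·f
i=48 'c': node 13→14
i=49 'a': node 14→1 ·f
i=50 'c': node 1→2
i=51 'c': node 2→3  ** P4@[50:51]
i=52 'a': node 3→4
i=53 'c': node 4→2 ·f
i=54 'a': node 2→1 ·f
i=55 'b': node 1→12 ·f  ** P5@[55:55]
i=56 'c': node 12→6 ·f
i=57 'c': node 6→7  ** P4@[56:57]
i=58 'b': node 7→8  ** P1@[56:58],P5@[58:58]
i=59 'a': node 8→13 ·f
i=60 'c': node 13→14
i=61 'c': node 14→15  ** P4@[60:61]
i=62 'a': node 15→4 ·f
i=63 'a': node 4→5  ** P0@[59:63]
i=64 'b': node 5→12 ·f  ** P5@[64:64]
i=65 'c': node 12→6 ·f
i=66 'a': node 6→1 ·f
i=67 'c': node 1→2

Result: [[1,5],[6,5],[8,4],[10,5],[12,5],[16,4],[18,0],[20,4],[23,4],[24,4],[25,4],[26,4],[27,1],[27,5],[30,4],[31,1],[31,5],[32,5],[33,5],[34,5],[36,5],[39,4],[40,3],[40,4],[41,4],[43,5],[45,4],[46,1],[46,5],[51,4],[55,5],[57,4],[58,1],[58,5],[61,4],[63,0],[64,5]]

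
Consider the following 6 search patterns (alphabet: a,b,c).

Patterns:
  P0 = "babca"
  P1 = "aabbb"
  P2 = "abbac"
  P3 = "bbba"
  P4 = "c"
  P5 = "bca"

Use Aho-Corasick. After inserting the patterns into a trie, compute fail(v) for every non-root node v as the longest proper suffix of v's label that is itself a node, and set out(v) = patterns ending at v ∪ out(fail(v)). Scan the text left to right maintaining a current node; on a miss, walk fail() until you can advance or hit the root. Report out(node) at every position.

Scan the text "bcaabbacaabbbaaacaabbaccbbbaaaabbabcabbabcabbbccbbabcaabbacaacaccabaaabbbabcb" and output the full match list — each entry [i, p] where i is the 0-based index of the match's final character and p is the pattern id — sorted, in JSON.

Build automaton:
Trie nodes:
  0='ε' goto a→6 b→1 c→18
  1='b' goto a→2 b→15 c→19
  2='ba' goto b→3
  3='bab' goto c→4
  4='babc' goto a→5
  5='babca' goto ·  ←P0
  6='a' goto a→7 b→11
  7='aa' goto b→8
  8='aab' goto b→9
  9='aabb' goto b→10
  10='aabbb' goto ·  ←P1
  11='ab' goto b→12
  12='abb' goto a→13
  13='abba' goto c→14
  14='abbac' goto ·  ←P2
  15='bb' goto b→16
  16='bbb' goto a→17
  17='bbba' goto ·  ←P3
  18='c' goto ·  ←P4
  19='bc' goto a→20
  20='bca' goto ·  ←P5

Failure links (BFS by depth):
  n1('b'): parent n0 fail=0; on 'b' 0 → fail=0;  out ∅∪∅=∅
  n6('a'): parent n0 fail=0; on 'a' 0 → fail=0;  out ∅∪∅=∅
  n18('c'): parent n0 fail=0; on 'c' 0 → fail=0;  out {4}∪∅={4}
  n2('ba'): parent n1 fail=0; on 'a' 0 → fail=6;  out ∅∪∅=∅
  n7('aa'): parent n6 fail=0; on 'a' 0 → fail=6;  out ∅∪∅=∅
  n11('ab'): parent n6 fail=0; on 'b' 0 → fail=1;  out ∅∪∅=∅
  n15('bb'): parent n1 fail=0; on 'b' 0 → fail=1;  out ∅∪∅=∅
  n19('bc'): parent n1 fail=0; on 'c' 0 → fail=18;  out ∅∪{4}={4}
  n3('bab'): parent n2 fail=6; on 'b' 6 → fail=11;  out ∅∪∅=∅
  n8('aab'): parent n7 fail=6; on 'b' 6 → fail=11;  out ∅∪∅=∅
  n12('abb'): parent n11 fail=1; on 'b' 1 → fail=15;  out ∅∪∅=∅
  n16('bbb'): parent n15 fail=1; on 'b' 1 → fail=15;  out ∅∪∅=∅
  n20('bca'): parent n19 fail=18; on 'a' 18→0 → fail=6;  out {5}∪∅={5}
  n4('babc'): parent n3 fail=11; on 'c' 11→1 → fail=19;  out ∅∪{4}={4}
  n9('aabb'): parent n8 fail=11; on 'b' 11 → fail=12;  out ∅∪∅=∅
  n13('abba'): parent n12 fail=15; on 'a' 15→1 → fail=2;  out ∅∪∅=∅
  n17('bbba'): parent n16 fail=15; on 'a' 15→1 → fail=2;  out {3}∪∅={3}
  n5('babca'): parent n4 fail=19; on 'a' 19 → fail=20;  out {0}∪{5}={0,5}
  n10('aabbb'): parent n9 fail=12; on 'b' 12→15 → fail=16;  out {1}∪∅={1}
  n14('abbac'): parent n13 fail=2; on 'c' 2→6→0 → fail=18;  out {2}∪{4}={2,4}

Run:
i=0 'b': node 0→1
i=1 'c': node 1→19  emit P4@[1:1]
i=2 'a': node 19→20  emit P5@[0:2]
i=3 'a': node 20→7 ·f
i=4 'b': node 7→8
i=5 'b': node 8→9
i=6 'a': node 9→13 ·f
i=7 'c': node 13→14  emit P2@[3:7],P4@[7:7]
i=8 'a': node 14→6 ·f
i=9 'a': node 6→7
i=10 'b': node 7→8
i=11 'b': node 8→9
i=12 'b': node 9→10  emit P1@[8:12]
i=13 'a': node 10→17 ·f  emit P3@[10:13]
i=14 'a': node 17→7 ·f
i=15 'a': node 7→7 ·f
i=16 'c': node 7→18 ·f  emit P4@[16:16]
i=17 'a': node 18→6 ·f
i=18 'a': node 6→7
i=19 'b': node 7→8
i=20 'b': node 8→9
i=21 'a': node 9→13 ·f
i=22 'c': node 13→14  emit P2@[18:22],P4@[22:22]
i=23 'c': node 14→18 ·f  emit P4@[23:23]
i=24 'b': node 18→1 ·f
i=25 'b': node 1→15
i=26 'b': node 15→16
i=27 'a': node 16→17  emit P3@[24:27]
i=28 'a': node 17→7 ·f
i=29 'a': node 7→7 ·f
i=30 'a': node 7→7 ·f
i=31 'b': node 7→8
i=32 'b': node 8→9
i=33 'a': node 9→13 ·f
i=34 'b': node 13→3 ·f
i=35 'c': node 3→4  emit P4@[35:35]
i=36 'a': node 4→5  emit P0@[32:36],P5@[34:36]
i=37 'b': node 5→11 ·f
i=38 'b': node 11→12
i=39 'a': node 12→13
i=40 'b': node 13→3 ·f
i=41 'c': node 3→4  emit P4@[41:41]
i=42 'a': node 4→5  emit P0@[38:42],P5@[40:42]
i=43 'b': node 5→11 ·f
i=44 'b': node 11→12
i=45 'b': node 12→16 ·f
i=46 'c': node 16→19 ·f  emit P4@[46:46]
i=47 'c': node 19→18 ·f  emit P4@[47:47]
i=48 'b': node 18→1 ·f
i=49 'b': node 1→15
i=50 'a': node 15→2 ·f
i=51 'b': node 2→3
i=52 'c': node 3→4  emit P4@[52:52]
i=53 'a': node 4→5  emit P0@[49:53],P5@[51:53]
i=54 'a': node 5→7 ·f
i=55 'b': node 7→8
i=56 'b': node 8→9
i=57 'a': node 9→13 ·f
i=58 'c': node 13→14  emit P2@[54:58],P4@[58:58]
i=59 'a': node 14→6 ·f
i=60 'a': node 6→7
i=61 'c': node 7→18 ·f  emit P4@[61:61]
i=62 'a': node 18→6 ·f
i=63 'c': node 6→18 ·f  emit P4@[63:63]
i=64 'c': node 18→18 ·f  emit P4@[64:64]
i=65 'a': node 18→6 ·f
i=66 'b': node 6→11
i=67 'a': node 11→2 ·f
i=68 'a': node 2→7 ·f
i=69 'a': node 7→7 ·f
i=70 'b': node 7→8
i=71 'b': node 8→9
i=72 'b': node 9→10  emit P1@[68:72]
i=73 'a': node 10→17 ·f  emit P3@[70:73]
i=74 'b': node 17→3 ·f
i=75 'c': node 3→4  emit P4@[75:75]
i=76 'b': node 4→1 ·f

All matches (sorted): [[1,4],[2,5],[7,2],[7,4],[12,1],[13,3],[16,4],[22,2],[22,4],[23,4],[27,3],[35,4],[36,0],[36,5],[41,4],[42,0],[42,5],[46,4],[47,4],[52,4],[53,0],[53,5],[58,2],[58,4],[61,4],[63,4],[64,4],[72,1],[73,3],[75,4]]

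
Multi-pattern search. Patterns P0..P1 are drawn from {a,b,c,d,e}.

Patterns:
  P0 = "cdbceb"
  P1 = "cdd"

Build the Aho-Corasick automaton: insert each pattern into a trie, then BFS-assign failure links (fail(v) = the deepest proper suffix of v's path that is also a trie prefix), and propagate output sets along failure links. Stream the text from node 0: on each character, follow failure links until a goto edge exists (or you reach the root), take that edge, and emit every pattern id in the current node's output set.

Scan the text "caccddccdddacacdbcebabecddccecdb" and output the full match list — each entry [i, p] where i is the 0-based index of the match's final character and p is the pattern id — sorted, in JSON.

Build automaton:
Trie (insert patterns):
  0='ε' goto c→1
  1='c' goto d→2
  2='cd' goto b→3 d→7
  3='cdb' goto c→4
  4='cdbc' goto e→5
  5='cdbce' goto b→6
  6='cdbceb' goto ·  ←P0
  7='cdd' goto ·  ←P1

Failure links (BFS by depth):
  fail(1) 'c': from fail(0)=0 chase 'c': 0 ⇒ 0;  out=∅∪out(0)=∅
  fail(2) 'cd': from fail(1)=0 chase 'd': 0 ⇒ 0;  out=∅∪out(0)=∅
  fail(3) 'cdb': from fail(2)=0 chase 'b': 0 ⇒ 0;  out=∅∪out(0)=∅
  fail(7) 'cdd': from fail(2)=0 chase 'd': 0 ⇒ 0;  out={1}∪out(0)={1}
  fail(4) 'cdbc': from fail(3)=0 chase 'c': 0 ⇒ 1;  out=∅∪out(1)=∅
  fail(5) 'cdbce': from fail(4)=1 chase 'e': 1→0 ⇒ 0;  out=∅∪out(0)=∅
  fail(6) 'cdbceb': from fail(5)=0 chase 'b': 0 ⇒ 0;  out={0}∪out(0)={0}

Run:
i=0 'c': node 0→1
i=1 'a': node 1→0 (fail-walked)
i=2 'c': node 0→1
i=3 'c': node 1→1 (fail-walked)
i=4 'd': node 1→2
i=5 'd': node 2→7  emit P1@[3:5]
i=6 'c': node 7→1 (fail-walked)
i=7 'c': node 1→1 (fail-walked)
i=8 'd': node 1→2
i=9 'd': node 2→7  emit P1@[7:9]
i=10 'd': node 7→0 (fail-walked)
i=11 'a': node 0→0
i=12 'c': node 0→1
i=13 'a': node 1→0 (fail-walked)
i=14 'c': node 0→1
i=15 'd': node 1→2
i=16 'b': node 2→3
i=17 'c': node 3→4
i=18 'e': node 4→5
i=19 'b': node 5→6  emit P0@[14:19]
i=20 'a': node 6→0 (fail-walked)
i=21 'b': node 0→0
i=22 'e': node 0→0
i=23 'c': node 0→1
i=24 'd': node 1→2
i=25 'd': node 2→7  emit P1@[23:25]
i=26 'c': node 7→1 (fail-walked)
i=27 'c': node 1→1 (fail-walked)
i=28 'e': node 1→0 (fail-walked)
i=29 'c': node 0→1
i=30 'd': node 1→2
i=31 'b': node 2→3

All matches (sorted): [[5,1],[9,1],[19,0],[25,1]]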